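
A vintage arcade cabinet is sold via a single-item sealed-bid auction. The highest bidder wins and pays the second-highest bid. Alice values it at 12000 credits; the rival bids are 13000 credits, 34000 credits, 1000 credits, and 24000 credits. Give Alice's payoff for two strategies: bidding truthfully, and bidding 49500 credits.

Truthful: 0 credits; alternative: -22000 credits.

The highest competing bid is 34000 credits.
Bidding truthfully at 12000 credits: the top bid is 34000 credits (a rival), so Alice loses. Payoff = 0 credits.
Bidding 49500 credits: Alice has the top bid, wins, and pays the second-highest bid 34000 credits. Payoff = 12000 credits − 34000 credits = -22000 credits.
Deviating from a truthful bid can only lose payoff in a second-price auction — never gain.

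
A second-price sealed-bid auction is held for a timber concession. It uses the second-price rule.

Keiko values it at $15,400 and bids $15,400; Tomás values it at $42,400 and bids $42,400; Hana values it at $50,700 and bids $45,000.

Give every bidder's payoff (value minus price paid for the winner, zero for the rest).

Keiko $0, Tomás $0, Hana $8,300.

Sorted high to low: Hana $45,000, then Tomás $42,400, then Keiko $15,400.
Hana has the top bid and wins; the price is the second-highest bid, $42,400.
Hana's payoff = $50,700 − $42,400 = $8,300. All other bidders lose, so their payoff is 0.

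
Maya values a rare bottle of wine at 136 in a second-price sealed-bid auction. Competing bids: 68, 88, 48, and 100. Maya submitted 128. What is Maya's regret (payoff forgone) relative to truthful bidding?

The highest competing bid is 100.
Bidding truthfully at 136: Maya has the top bid, wins, and pays the second-highest bid 100. Payoff = 136 − 100 = 36.
Bidding 128: Maya has the top bid, wins, and pays the second-highest bid 100. Payoff = 136 − 100 = 36.
Regret = truthful payoff − actual payoff = 36 − 36 = 0.

Payoff forgone: 0.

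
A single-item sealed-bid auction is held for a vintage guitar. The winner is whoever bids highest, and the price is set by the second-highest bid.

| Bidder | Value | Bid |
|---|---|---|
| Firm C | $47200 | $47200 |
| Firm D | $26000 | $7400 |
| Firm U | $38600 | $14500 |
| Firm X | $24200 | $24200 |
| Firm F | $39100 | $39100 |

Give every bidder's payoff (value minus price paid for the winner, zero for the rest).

Firm C $8100, Firm D $0, Firm U $0, Firm X $0, Firm F $0.

Ordered from highest: Firm C $47200 > Firm F $39100 > Firm X $24200 > Firm U $14500 > Firm D $7400.
Firm C has the top bid and wins; the price is the second-highest bid, $39100.
Firm C's payoff = $47200 − $39100 = $8100. All other bidders lose, so their payoff is 0.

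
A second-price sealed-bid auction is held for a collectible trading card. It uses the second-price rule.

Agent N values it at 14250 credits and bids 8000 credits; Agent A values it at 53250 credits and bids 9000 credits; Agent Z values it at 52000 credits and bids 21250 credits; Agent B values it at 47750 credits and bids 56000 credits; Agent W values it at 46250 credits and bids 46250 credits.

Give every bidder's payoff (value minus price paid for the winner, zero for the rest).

Payoffs: Agent N 0 credits, Agent A 0 credits, Agent Z 0 credits, Agent B 1500 credits, Agent W 0 credits.

Ranking the bids: Agent B 56000 credits; Agent W 46250 credits; Agent Z 21250 credits; Agent A 9000 credits; Agent N 8000 credits.
Agent B has the top bid and wins; the price is the second-highest bid, 46250 credits.
Agent B's payoff = 47750 credits − 46250 credits = 1500 credits. All other bidders lose, so their payoff is 0.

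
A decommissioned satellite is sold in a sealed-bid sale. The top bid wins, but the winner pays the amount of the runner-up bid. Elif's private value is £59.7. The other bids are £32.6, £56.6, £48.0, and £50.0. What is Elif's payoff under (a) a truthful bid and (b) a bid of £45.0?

The highest competing bid is £56.6.
Bidding truthfully at £59.7: Elif has the top bid, wins, and pays the second-highest bid £56.6. Payoff = £59.7 − £56.6 = £3.1.
Bidding £45.0: the top bid is £56.6 (a rival), so Elif loses. Payoff = £0.0.

(a) £3.1  (b) £0.0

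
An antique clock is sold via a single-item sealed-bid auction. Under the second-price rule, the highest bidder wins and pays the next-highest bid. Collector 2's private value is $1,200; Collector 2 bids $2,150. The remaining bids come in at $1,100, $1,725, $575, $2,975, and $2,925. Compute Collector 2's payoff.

Highest competing bid: $2,975.
Collector 2's bid $2,150 is not the highest, so Collector 2 loses, pays nothing, and earns zero payoff.

The bidder's payoff: $0.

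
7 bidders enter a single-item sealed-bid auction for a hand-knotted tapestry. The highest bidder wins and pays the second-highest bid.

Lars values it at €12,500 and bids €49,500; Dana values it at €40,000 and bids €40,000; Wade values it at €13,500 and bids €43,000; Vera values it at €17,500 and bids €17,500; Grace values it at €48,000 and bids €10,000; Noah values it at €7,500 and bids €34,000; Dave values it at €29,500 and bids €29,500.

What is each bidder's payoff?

Payoffs: Lars -€30,500, Dana €0, Wade €0, Vera €0, Grace €0, Noah €0, Dave €0.

Bids in descending order: Lars €49,500; Wade €43,000; Dana €40,000; Noah €34,000; Dave €29,500; Vera €17,500; Grace €10,000.
Lars has the top bid and wins; the price is the second-highest bid, €43,000.
Lars's payoff = €12,500 − €43,000 = -€30,500. All other bidders lose, so their payoff is 0.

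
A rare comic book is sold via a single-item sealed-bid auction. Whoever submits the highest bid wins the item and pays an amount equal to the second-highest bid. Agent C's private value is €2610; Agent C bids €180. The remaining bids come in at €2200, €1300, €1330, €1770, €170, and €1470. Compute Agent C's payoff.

Highest competing bid: €2200.
Agent C's bid €180 is not the highest, so Agent C loses, pays nothing, and earns zero payoff.

€0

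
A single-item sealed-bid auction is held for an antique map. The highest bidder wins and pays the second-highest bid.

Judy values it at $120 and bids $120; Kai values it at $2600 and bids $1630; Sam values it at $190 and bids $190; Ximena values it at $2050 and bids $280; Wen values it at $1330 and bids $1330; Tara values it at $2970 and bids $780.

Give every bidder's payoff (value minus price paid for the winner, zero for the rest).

Bids in descending order: Kai $1630; Wen $1330; Tara $780; Ximena $280; Sam $190; Judy $120.
Kai has the top bid and wins; the price is the second-highest bid, $1330.
Kai's payoff = $2600 − $1330 = $1270. All other bidders lose, so their payoff is 0.

Judy $0, Kai $1270, Sam $0, Ximena $0, Wen $0, Tara $0.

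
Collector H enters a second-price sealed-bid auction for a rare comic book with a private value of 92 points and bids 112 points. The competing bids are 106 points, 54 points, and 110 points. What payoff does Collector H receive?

Highest competing bid: 110 points.
Collector H's bid 112 points is the highest overall, so Collector H wins and pays the second-highest bid, 110 points.
Payoff = value − price = 92 points − 110 points = -18 points.

Payoff = -18 points.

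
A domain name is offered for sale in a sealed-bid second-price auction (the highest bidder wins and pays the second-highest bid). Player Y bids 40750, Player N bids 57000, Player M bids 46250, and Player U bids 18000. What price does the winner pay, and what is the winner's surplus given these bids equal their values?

Price 46250; surplus 10750.

Ordered from highest: Player N 57000 > Player M 46250 > Player Y 40750 > Player U 18000.
Player N is the highest bidder, so Player N wins.
Under the second-price rule, the price is the second-highest bid: 46250.
Surplus = 57000 − 46250 = 10750.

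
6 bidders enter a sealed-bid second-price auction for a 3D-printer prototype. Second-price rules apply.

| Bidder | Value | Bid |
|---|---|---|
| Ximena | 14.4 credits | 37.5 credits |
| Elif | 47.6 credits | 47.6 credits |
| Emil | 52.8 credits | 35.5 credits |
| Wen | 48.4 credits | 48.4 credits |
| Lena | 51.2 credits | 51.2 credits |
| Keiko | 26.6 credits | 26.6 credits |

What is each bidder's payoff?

Sorted high to low: Lena 51.2 credits > Wen 48.4 credits > Elif 47.6 credits > Ximena 37.5 credits > Emil 35.5 credits > Keiko 26.6 credits.
Lena has the top bid and wins; the price is the second-highest bid, 48.4 credits.
Lena's payoff = 51.2 credits − 48.4 credits = 2.8 credits. All other bidders lose, so their payoff is 0.

Payoffs: Ximena 0.0 credits, Elif 0.0 credits, Emil 0.0 credits, Wen 0.0 credits, Lena 2.8 credits, Keiko 0.0 credits.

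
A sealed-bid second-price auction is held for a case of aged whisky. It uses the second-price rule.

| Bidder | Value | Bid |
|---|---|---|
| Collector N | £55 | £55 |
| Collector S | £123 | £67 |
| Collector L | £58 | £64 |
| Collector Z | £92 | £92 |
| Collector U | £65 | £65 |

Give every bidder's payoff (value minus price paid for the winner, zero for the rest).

Collector N £0, Collector S £0, Collector L £0, Collector Z £25, Collector U £0.

Ranking the bids: Collector Z £92 > Collector S £67 > Collector U £65 > Collector L £64 > Collector N £55.
Collector Z has the top bid and wins; the price is the second-highest bid, £67.
Collector Z's payoff = £92 − £67 = £25. All other bidders lose, so their payoff is 0.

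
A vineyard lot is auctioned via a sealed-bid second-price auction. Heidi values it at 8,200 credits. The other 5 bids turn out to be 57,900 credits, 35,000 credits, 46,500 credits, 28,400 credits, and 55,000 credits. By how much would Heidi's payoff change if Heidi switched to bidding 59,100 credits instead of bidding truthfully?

The highest competing bid is 57,900 credits.
Bidding truthfully at 8,200 credits: the top bid is 57,900 credits (a rival), so Heidi loses. Payoff = 0 credits.
Bidding 59,100 credits: Heidi has the top bid, wins, and pays the second-highest bid 57,900 credits. Payoff = 8,200 credits − 57,900 credits = -49,700 credits.
Change = -49,700 credits − 0 credits = -49,700 credits.
Deviating from a truthful bid can only lose payoff in a second-price auction — never gain.

-49,700 credits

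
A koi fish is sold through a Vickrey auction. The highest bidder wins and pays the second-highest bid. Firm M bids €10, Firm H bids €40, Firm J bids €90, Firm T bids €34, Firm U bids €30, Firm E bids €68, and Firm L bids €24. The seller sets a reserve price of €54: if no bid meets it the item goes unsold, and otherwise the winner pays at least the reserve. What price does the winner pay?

The winner pays €68.

Bids in descending order: Firm J €90 > Firm E €68 > Firm H €40 > Firm T €34 > Firm U €30 > Firm L €24 > Firm M €10.
Firm J has the highest bid, so Firm J wins.
The second-highest bid is €68, which exceeds the reserve, so that sets the price.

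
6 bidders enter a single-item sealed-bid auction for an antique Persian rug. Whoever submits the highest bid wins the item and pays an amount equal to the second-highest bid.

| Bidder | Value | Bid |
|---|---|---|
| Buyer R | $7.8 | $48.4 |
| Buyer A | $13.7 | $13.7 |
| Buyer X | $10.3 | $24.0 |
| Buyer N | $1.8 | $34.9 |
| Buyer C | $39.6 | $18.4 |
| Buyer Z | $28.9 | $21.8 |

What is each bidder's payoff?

Payoffs: Buyer R -$27.1, Buyer A $0.0, Buyer X $0.0, Buyer N $0.0, Buyer C $0.0, Buyer Z $0.0.

Sorted high to low: Buyer R $48.4; Buyer N $34.9; Buyer X $24.0; Buyer Z $21.8; Buyer C $18.4; Buyer A $13.7.
Buyer R has the top bid and wins; the price is the second-highest bid, $34.9.
Buyer R's payoff = $7.8 − $34.9 = -$27.1. All other bidders lose, so their payoff is 0.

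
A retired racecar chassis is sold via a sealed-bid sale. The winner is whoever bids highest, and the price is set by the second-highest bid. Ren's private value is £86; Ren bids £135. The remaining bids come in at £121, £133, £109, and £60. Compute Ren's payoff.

Ren's payoff: -£47.

Highest competing bid: £133.
Ren's bid £135 is the highest overall, so Ren wins and pays the second-highest bid, £133.
Payoff = value − price = £86 − £133 = -£47.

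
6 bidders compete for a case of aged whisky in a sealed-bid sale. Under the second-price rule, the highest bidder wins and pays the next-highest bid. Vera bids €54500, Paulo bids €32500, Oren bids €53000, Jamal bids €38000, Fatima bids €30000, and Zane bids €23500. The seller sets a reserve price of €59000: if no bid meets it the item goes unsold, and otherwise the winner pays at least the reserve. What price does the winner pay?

Bids in descending order: Vera €54500, then Oren €53000, then Jamal €38000, then Paulo €32500, then Fatima €30000, then Zane €23500.
The top bid €54500 is below the reserve €59000, so the item goes unsold and nothing is paid.

unsold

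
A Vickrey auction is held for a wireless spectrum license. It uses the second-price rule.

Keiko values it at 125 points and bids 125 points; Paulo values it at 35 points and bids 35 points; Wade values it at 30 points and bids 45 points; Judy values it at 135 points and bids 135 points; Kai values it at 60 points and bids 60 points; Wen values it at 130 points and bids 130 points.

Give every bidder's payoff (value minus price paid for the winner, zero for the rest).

Keiko 0 points, Paulo 0 points, Wade 0 points, Judy 5 points, Kai 0 points, Wen 0 points.

Sorted high to low: Judy 135 points > Wen 130 points > Keiko 125 points > Kai 60 points > Wade 45 points > Paulo 35 points.
Judy has the top bid and wins; the price is the second-highest bid, 130 points.
Judy's payoff = 135 points − 130 points = 5 points. All other bidders lose, so their payoff is 0.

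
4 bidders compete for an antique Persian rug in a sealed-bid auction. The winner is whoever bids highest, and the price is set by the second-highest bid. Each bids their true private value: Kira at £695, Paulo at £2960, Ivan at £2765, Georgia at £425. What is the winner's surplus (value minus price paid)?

Bids in descending order: Paulo £2960; Ivan £2765; Kira £695; Georgia £425.
Paulo wins with the top bid and pays the second-highest, £2765.
Surplus = £2960 − £2765 = £195.

Winner's surplus: £195.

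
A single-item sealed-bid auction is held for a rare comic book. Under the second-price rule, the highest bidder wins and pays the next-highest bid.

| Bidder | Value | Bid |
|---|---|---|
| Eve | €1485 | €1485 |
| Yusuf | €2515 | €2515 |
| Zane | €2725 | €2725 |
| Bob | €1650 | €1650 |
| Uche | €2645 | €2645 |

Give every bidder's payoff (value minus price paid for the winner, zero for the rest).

Eve €0, Yusuf €0, Zane €80, Bob €0, Uche €0.

Ranking the bids: Zane €2725, then Uche €2645, then Yusuf €2515, then Bob €1650, then Eve €1485.
Zane has the top bid and wins; the price is the second-highest bid, €2645.
Zane's payoff = €2725 − €2645 = €80. All other bidders lose, so their payoff is 0.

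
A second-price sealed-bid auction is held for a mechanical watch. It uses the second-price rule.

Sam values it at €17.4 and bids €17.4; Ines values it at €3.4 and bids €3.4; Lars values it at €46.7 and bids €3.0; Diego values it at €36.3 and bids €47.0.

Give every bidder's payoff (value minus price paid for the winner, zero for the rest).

Bids in descending order: Diego €47.0, then Sam €17.4, then Ines €3.4, then Lars €3.0.
Diego has the top bid and wins; the price is the second-highest bid, €17.4.
Diego's payoff = €36.3 − €17.4 = €18.9. All other bidders lose, so their payoff is 0.

Sam €0.0, Ines €0.0, Lars €0.0, Diego €18.9.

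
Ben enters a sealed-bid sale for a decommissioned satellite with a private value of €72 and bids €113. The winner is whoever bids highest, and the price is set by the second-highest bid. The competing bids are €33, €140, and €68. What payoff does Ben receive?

Ben's payoff: €0.

Highest competing bid: €140.
Ben's bid €113 is not the highest, so Ben loses, pays nothing, and earns zero payoff.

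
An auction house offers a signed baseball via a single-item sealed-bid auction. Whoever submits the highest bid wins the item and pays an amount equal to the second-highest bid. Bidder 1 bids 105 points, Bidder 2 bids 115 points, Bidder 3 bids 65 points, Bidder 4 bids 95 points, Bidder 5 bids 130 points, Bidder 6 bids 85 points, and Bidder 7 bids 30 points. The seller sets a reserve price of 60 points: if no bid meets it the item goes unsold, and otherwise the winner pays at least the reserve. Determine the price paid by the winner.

Bids in descending order: Bidder 5 130 points > Bidder 2 115 points > Bidder 1 105 points > Bidder 4 95 points > Bidder 6 85 points > Bidder 3 65 points > Bidder 7 30 points.
Bidder 5 has the highest bid, so Bidder 5 wins.
The second-highest bid is 115 points, which exceeds the reserve, so that sets the price.

Price paid: 115 points.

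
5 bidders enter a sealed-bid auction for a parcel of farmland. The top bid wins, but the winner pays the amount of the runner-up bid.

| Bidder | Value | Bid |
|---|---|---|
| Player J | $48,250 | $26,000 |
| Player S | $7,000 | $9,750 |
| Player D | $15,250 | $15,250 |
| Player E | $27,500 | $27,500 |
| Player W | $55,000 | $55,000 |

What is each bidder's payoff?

Payoffs: Player J $0, Player S $0, Player D $0, Player E $0, Player W $27,500.

Ranking the bids: Player W $55,000, then Player E $27,500, then Player J $26,000, then Player D $15,250, then Player S $9,750.
Player W has the top bid and wins; the price is the second-highest bid, $27,500.
Player W's payoff = $55,000 − $27,500 = $27,500. All other bidders lose, so their payoff is 0.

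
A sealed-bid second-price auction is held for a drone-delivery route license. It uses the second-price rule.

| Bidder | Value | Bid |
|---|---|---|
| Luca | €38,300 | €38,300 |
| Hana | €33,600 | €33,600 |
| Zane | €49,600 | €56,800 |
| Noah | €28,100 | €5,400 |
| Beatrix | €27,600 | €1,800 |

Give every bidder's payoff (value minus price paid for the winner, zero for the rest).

Ordered from highest: Zane €56,800, then Luca €38,300, then Hana €33,600, then Noah €5,400, then Beatrix €1,800.
Zane has the top bid and wins; the price is the second-highest bid, €38,300.
Zane's payoff = €49,600 − €38,300 = €11,300. All other bidders lose, so their payoff is 0.

Luca €0, Hana €0, Zane €11,300, Noah €0, Beatrix €0.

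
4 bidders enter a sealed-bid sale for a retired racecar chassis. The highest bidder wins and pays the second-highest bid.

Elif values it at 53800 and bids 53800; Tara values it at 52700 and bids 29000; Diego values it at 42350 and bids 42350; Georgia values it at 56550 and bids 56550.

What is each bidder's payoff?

Ordered from highest: Georgia 56550, then Elif 53800, then Diego 42350, then Tara 29000.
Georgia has the top bid and wins; the price is the second-highest bid, 53800.
Georgia's payoff = 56550 − 53800 = 2750. All other bidders lose, so their payoff is 0.

Payoffs: Elif 0, Tara 0, Diego 0, Georgia 2750.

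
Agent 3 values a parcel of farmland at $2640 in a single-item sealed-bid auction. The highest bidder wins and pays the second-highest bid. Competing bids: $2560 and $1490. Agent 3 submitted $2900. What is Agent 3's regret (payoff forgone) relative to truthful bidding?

$0

The highest competing bid is $2560.
Bidding truthfully at $2640: Agent 3 has the top bid, wins, and pays the second-highest bid $2560. Payoff = $2640 − $2560 = $80.
Bidding $2900: Agent 3 has the top bid, wins, and pays the second-highest bid $2560. Payoff = $2640 − $2560 = $80.
Regret = truthful payoff − actual payoff = $80 − $80 = $0.
The bid only affects whether you win, not the price — here both bids land on the same side of the top rival bid, so the deviation is payoff-neutral.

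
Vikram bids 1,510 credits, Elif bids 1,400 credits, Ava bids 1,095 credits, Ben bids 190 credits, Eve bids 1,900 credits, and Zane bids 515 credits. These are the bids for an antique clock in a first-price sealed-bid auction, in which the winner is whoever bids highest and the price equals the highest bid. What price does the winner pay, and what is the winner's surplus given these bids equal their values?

The winner pays 1,900 credits for a surplus of 0 credits.

Sorted high to low: Eve 1,900 credits, then Vikram 1,510 credits, then Elif 1,400 credits, then Ava 1,095 credits, then Zane 515 credits, then Ben 190 credits.
Eve is the highest bidder, so Eve wins.
Under the first-price rule, the price is the highest bid: 1,900 credits.
Surplus = 1,900 credits − 1,900 credits = 0 credits.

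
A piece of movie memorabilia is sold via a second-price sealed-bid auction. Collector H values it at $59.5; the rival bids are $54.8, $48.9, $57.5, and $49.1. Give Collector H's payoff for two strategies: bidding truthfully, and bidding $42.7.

(a) $2.0  (b) $0.0

The highest competing bid is $57.5.
Bidding truthfully at $59.5: Collector H has the top bid, wins, and pays the second-highest bid $57.5. Payoff = $59.5 − $57.5 = $2.0.
Bidding $42.7: the top bid is $57.5 (a rival), so Collector H loses. Payoff = $0.0.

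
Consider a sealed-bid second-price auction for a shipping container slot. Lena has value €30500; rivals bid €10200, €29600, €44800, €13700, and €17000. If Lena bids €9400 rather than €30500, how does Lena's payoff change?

The highest competing bid is €44800.
Bidding truthfully at €30500: the top bid is €44800 (a rival), so Lena loses. Payoff = €0.
Bidding €9400: the top bid is €44800 (a rival), so Lena loses. Payoff = €0.
Change = €0 − €0 = €0.

Change in payoff: €0.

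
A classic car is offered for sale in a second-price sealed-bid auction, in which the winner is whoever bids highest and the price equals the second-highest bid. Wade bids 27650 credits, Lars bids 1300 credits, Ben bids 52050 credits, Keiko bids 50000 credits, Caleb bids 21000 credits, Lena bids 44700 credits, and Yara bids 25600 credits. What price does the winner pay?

50000 credits

Sorted high to low: Ben 52050 credits, then Keiko 50000 credits, then Lena 44700 credits, then Wade 27650 credits, then Yara 25600 credits, then Caleb 21000 credits, then Lars 1300 credits.
Ben is the highest bidder, so Ben wins.
Under the second-price rule, the price is the second-highest bid: 50000 credits.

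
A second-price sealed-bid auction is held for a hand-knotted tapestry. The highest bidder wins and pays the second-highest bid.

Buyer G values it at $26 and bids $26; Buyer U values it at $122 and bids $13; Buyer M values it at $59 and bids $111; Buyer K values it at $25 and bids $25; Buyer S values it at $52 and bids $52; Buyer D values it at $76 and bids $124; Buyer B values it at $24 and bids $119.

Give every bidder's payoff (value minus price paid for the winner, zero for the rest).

Payoffs: Buyer G $0, Buyer U $0, Buyer M $0, Buyer K $0, Buyer S $0, Buyer D -$43, Buyer B $0.

Ordered from highest: Buyer D $124; Buyer B $119; Buyer M $111; Buyer S $52; Buyer G $26; Buyer K $25; Buyer U $13.
Buyer D has the top bid and wins; the price is the second-highest bid, $119.
Buyer D's payoff = $76 − $119 = -$43. All other bidders lose, so their payoff is 0.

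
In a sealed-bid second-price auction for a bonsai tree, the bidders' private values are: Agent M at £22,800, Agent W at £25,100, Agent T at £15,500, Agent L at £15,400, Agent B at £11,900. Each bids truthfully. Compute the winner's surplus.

Surplus = £2,300.

Sorted high to low: Agent W £25,100, then Agent M £22,800, then Agent T £15,500, then Agent L £15,400, then Agent B £11,900.
Agent W wins with the top bid and pays the second-highest, £22,800.
Surplus = £25,100 − £22,800 = £2,300.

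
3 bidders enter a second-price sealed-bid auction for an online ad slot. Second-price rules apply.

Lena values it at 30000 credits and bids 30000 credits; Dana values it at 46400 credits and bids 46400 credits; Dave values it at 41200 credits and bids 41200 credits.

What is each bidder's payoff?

Payoffs: Lena 0 credits, Dana 5200 credits, Dave 0 credits.

Ranking the bids: Dana 46400 credits; Dave 41200 credits; Lena 30000 credits.
Dana has the top bid and wins; the price is the second-highest bid, 41200 credits.
Dana's payoff = 46400 credits − 41200 credits = 5200 credits. All other bidders lose, so their payoff is 0.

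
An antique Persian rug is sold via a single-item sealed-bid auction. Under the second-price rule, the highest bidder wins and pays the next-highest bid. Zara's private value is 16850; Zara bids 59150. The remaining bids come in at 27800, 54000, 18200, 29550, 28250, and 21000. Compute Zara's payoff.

Zara's payoff: -37150.

Highest competing bid: 54000.
Zara's bid 59150 is the highest overall, so Zara wins and pays the second-highest bid, 54000.
Payoff = value − price = 16850 − 54000 = -37150.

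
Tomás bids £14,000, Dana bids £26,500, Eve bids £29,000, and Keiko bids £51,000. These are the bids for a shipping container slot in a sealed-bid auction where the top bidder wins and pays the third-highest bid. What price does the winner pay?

Price paid: £26,500.

Ranking the bids: Keiko £51,000; Eve £29,000; Dana £26,500; Tomás £14,000.
Keiko is the highest bidder, so Keiko wins.
Under the third-price rule, the price is the third-highest bid: £26,500.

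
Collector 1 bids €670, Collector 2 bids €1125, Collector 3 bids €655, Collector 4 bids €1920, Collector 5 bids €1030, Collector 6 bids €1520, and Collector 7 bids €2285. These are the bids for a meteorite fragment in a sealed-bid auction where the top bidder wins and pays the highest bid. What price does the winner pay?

€2285

Ranking the bids: Collector 7 €2285 > Collector 4 €1920 > Collector 6 €1520 > Collector 2 €1125 > Collector 5 €1030 > Collector 1 €670 > Collector 3 €655.
Collector 7 is the highest bidder, so Collector 7 wins.
Under the first-price rule, the price is the highest bid: €2285.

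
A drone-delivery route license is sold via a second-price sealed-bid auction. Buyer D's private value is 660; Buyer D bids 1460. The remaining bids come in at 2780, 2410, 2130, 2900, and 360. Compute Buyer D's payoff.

Buyer D's payoff: 0.

Highest competing bid: 2900.
Buyer D's bid 1460 is not the highest, so Buyer D loses, pays nothing, and earns zero payoff.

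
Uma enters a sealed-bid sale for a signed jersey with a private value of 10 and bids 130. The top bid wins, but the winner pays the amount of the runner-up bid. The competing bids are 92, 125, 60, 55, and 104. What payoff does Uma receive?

Uma's payoff: -115.

Highest competing bid: 125.
Uma's bid 130 is the highest overall, so Uma wins and pays the second-highest bid, 125.
Payoff = value − price = 10 − 125 = -115.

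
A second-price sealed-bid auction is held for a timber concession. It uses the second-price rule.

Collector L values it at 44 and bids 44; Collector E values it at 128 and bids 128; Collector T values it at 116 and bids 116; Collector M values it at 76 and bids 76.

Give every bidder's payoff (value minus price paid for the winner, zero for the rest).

Payoffs: Collector L 0, Collector E 12, Collector T 0, Collector M 0.

Sorted high to low: Collector E 128 > Collector T 116 > Collector M 76 > Collector L 44.
Collector E has the top bid and wins; the price is the second-highest bid, 116.
Collector E's payoff = 128 − 116 = 12. All other bidders lose, so their payoff is 0.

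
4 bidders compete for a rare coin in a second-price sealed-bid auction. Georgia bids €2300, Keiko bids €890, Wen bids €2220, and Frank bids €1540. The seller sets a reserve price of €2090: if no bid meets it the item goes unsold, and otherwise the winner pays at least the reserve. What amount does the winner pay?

Sorted high to low: Georgia €2300; Wen €2220; Frank €1540; Keiko €890.
Georgia has the highest bid, so Georgia wins.
The second-highest bid is €2220, which exceeds the reserve, so that sets the price.

The winner pays €2220.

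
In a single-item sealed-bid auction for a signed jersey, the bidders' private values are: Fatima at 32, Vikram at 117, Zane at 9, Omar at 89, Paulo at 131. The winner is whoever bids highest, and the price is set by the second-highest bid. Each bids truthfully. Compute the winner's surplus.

Winner's surplus: 14.

Ranking the bids: Paulo 131, then Vikram 117, then Omar 89, then Fatima 32, then Zane 9.
Paulo wins with the top bid and pays the second-highest, 117.
Surplus = 131 − 117 = 14.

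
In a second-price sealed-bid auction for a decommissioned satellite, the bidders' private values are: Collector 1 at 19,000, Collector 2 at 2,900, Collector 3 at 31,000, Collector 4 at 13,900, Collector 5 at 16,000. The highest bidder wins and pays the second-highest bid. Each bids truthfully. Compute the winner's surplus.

Surplus = 12,000.

Sorted high to low: Collector 3 31,000, then Collector 1 19,000, then Collector 5 16,000, then Collector 4 13,900, then Collector 2 2,900.
Collector 3 wins with the top bid and pays the second-highest, 19,000.
Surplus = 31,000 − 19,000 = 12,000.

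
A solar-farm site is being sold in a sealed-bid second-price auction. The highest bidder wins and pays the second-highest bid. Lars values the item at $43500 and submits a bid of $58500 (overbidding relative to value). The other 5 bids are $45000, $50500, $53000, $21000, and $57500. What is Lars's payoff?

Highest competing bid: $57500.
Lars's bid $58500 is the highest overall, so Lars wins and pays the second-highest bid, $57500.
Payoff = value − price = $43500 − $57500 = -$14000.

Lars's payoff: -$14000.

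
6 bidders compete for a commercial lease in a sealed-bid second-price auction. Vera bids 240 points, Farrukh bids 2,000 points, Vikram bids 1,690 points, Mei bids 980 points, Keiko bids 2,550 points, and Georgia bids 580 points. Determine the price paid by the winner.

Ordered from highest: Keiko 2,550 points > Farrukh 2,000 points > Vikram 1,690 points > Mei 980 points > Georgia 580 points > Vera 240 points.
Keiko has the highest bid, so Keiko wins.
The second-highest bid is 2,000 points, so that is what Keiko pays.

The winner pays 2,000 points.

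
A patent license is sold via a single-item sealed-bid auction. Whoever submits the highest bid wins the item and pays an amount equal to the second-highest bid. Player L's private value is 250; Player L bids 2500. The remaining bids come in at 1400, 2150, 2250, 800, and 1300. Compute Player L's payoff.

-2000

Highest competing bid: 2250.
Player L's bid 2500 is the highest overall, so Player L wins and pays the second-highest bid, 2250.
Payoff = value − price = 250 − 2250 = -2000.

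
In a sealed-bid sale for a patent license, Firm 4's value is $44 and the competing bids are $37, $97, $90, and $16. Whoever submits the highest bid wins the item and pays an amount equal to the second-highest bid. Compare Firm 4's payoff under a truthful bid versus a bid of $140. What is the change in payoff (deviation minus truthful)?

The highest competing bid is $97.
Bidding truthfully at $44: the top bid is $97 (a rival), so Firm 4 loses. Payoff = $0.
Bidding $140: Firm 4 has the top bid, wins, and pays the second-highest bid $97. Payoff = $44 − $97 = -$53.
Change = -$53 − $0 = -$53.

Change in payoff: -$53.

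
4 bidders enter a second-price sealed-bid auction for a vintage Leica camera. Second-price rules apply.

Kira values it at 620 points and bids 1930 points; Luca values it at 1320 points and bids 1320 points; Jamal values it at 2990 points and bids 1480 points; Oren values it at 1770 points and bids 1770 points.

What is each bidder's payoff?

Kira -1150 points, Luca 0 points, Jamal 0 points, Oren 0 points.

Ordered from highest: Kira 1930 points > Oren 1770 points > Jamal 1480 points > Luca 1320 points.
Kira has the top bid and wins; the price is the second-highest bid, 1770 points.
Kira's payoff = 620 points − 1770 points = -1150 points. All other bidders lose, so their payoff is 0.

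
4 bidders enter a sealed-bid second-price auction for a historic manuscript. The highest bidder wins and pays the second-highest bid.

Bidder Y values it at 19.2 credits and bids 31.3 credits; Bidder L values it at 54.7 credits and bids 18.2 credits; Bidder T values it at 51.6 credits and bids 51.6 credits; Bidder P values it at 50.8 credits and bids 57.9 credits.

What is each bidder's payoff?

Ordered from highest: Bidder P 57.9 credits > Bidder T 51.6 credits > Bidder Y 31.3 credits > Bidder L 18.2 credits.
Bidder P has the top bid and wins; the price is the second-highest bid, 51.6 credits.
Bidder P's payoff = 50.8 credits − 51.6 credits = -0.8 credits. All other bidders lose, so their payoff is 0.

Bidder Y 0.0 credits, Bidder L 0.0 credits, Bidder T 0.0 credits, Bidder P -0.8 credits.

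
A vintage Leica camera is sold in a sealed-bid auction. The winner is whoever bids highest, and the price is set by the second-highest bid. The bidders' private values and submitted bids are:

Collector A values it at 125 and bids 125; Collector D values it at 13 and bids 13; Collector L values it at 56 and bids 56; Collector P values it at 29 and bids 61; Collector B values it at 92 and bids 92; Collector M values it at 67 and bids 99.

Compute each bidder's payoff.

Collector A 26, Collector D 0, Collector L 0, Collector P 0, Collector B 0, Collector M 0.

Ordered from highest: Collector A 125 > Collector M 99 > Collector B 92 > Collector P 61 > Collector L 56 > Collector D 13.
Collector A has the top bid and wins; the price is the second-highest bid, 99.
Collector A's payoff = 125 − 99 = 26. All other bidders lose, so their payoff is 0.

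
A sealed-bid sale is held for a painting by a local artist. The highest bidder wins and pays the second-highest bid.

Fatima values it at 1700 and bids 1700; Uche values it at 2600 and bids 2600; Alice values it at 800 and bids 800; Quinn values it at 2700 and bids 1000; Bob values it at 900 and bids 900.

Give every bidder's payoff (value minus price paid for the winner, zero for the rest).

Payoffs: Fatima 0, Uche 900, Alice 0, Quinn 0, Bob 0.

Ranking the bids: Uche 2600 > Fatima 1700 > Quinn 1000 > Bob 900 > Alice 800.
Uche has the top bid and wins; the price is the second-highest bid, 1700.
Uche's payoff = 2600 − 1700 = 900. All other bidders lose, so their payoff is 0.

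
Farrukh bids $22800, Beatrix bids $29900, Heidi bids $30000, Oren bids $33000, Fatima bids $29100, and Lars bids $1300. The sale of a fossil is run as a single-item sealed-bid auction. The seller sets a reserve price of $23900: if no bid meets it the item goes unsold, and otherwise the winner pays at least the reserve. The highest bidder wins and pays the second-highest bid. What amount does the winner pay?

Price paid: $30000.

Ordered from highest: Oren $33000; Heidi $30000; Beatrix $29900; Fatima $29100; Farrukh $22800; Lars $1300.
Oren has the highest bid, so Oren wins.
The second-highest bid is $30000, which exceeds the reserve, so that sets the price.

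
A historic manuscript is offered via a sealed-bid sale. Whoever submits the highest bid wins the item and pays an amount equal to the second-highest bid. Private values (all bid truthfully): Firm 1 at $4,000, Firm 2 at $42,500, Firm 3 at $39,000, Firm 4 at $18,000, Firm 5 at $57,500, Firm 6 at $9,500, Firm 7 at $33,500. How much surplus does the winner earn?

Winner's surplus: $15,000.

Ranking the bids: Firm 5 $57,500, then Firm 2 $42,500, then Firm 3 $39,000, then Firm 7 $33,500, then Firm 4 $18,000, then Firm 6 $9,500, then Firm 1 $4,000.
Firm 5 wins with the top bid and pays the second-highest, $42,500.
Surplus = $57,500 − $42,500 = $15,000.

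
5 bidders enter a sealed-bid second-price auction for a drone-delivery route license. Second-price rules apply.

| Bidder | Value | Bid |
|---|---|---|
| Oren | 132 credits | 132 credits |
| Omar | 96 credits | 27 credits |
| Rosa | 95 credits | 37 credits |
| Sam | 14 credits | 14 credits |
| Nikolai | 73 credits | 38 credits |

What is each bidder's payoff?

Ordered from highest: Oren 132 credits, then Nikolai 38 credits, then Rosa 37 credits, then Omar 27 credits, then Sam 14 credits.
Oren has the top bid and wins; the price is the second-highest bid, 38 credits.
Oren's payoff = 132 credits − 38 credits = 94 credits. All other bidders lose, so their payoff is 0.

Oren 94 credits, Omar 0 credits, Rosa 0 credits, Sam 0 credits, Nikolai 0 credits.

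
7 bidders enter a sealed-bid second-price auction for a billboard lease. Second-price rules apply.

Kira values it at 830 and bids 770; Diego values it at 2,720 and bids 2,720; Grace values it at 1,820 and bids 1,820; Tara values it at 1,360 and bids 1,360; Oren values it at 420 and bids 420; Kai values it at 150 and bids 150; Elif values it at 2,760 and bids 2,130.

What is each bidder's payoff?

Ordered from highest: Diego 2,720; Elif 2,130; Grace 1,820; Tara 1,360; Kira 770; Oren 420; Kai 150.
Diego has the top bid and wins; the price is the second-highest bid, 2,130.
Diego's payoff = 2,720 − 2,130 = 590. All other bidders lose, so their payoff is 0.

Payoffs: Kira 0, Diego 590, Grace 0, Tara 0, Oren 0, Kai 0, Elif 0.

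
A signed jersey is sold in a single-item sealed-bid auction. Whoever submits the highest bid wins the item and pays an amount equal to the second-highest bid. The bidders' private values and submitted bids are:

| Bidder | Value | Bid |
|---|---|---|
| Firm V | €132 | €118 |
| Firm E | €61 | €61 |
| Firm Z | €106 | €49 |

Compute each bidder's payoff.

Firm V €71, Firm E €0, Firm Z €0.

Bids in descending order: Firm V €118, then Firm E €61, then Firm Z €49.
Firm V has the top bid and wins; the price is the second-highest bid, €61.
Firm V's payoff = €132 − €61 = €71. All other bidders lose, so their payoff is 0.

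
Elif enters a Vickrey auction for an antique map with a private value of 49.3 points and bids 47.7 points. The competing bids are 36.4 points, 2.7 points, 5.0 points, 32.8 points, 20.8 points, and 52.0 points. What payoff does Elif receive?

Highest competing bid: 52.0 points.
Elif's bid 47.7 points is not the highest, so Elif loses, pays nothing, and earns zero payoff.

0.0 points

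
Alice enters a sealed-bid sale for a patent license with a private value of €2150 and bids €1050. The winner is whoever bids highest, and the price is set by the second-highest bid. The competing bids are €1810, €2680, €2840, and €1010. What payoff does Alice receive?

Highest competing bid: €2840.
Alice's bid €1050 is not the highest, so Alice loses, pays nothing, and earns zero payoff.

Payoff = €0.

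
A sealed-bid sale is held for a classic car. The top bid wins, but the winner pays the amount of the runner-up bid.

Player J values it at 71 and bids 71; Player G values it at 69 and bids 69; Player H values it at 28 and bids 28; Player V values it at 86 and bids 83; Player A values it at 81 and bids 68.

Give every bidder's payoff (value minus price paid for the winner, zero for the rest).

Ranking the bids: Player V 83; Player J 71; Player G 69; Player A 68; Player H 28.
Player V has the top bid and wins; the price is the second-highest bid, 71.
Player V's payoff = 86 − 71 = 15. All other bidders lose, so their payoff is 0.

Player J 0, Player G 0, Player H 0, Player V 15, Player A 0.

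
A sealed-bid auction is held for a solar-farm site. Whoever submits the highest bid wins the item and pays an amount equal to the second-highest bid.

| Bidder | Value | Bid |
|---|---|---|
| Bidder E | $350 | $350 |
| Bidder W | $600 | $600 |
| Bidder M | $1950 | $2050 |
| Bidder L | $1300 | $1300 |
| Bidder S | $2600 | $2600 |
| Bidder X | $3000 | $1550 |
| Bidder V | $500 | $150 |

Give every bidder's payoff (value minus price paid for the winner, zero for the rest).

Ranking the bids: Bidder S $2600, then Bidder M $2050, then Bidder X $1550, then Bidder L $1300, then Bidder W $600, then Bidder E $350, then Bidder V $150.
Bidder S has the top bid and wins; the price is the second-highest bid, $2050.
Bidder S's payoff = $2600 − $2050 = $550. All other bidders lose, so their payoff is 0.

Bidder E $0, Bidder W $0, Bidder M $0, Bidder L $0, Bidder S $550, Bidder X $0, Bidder V $0.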